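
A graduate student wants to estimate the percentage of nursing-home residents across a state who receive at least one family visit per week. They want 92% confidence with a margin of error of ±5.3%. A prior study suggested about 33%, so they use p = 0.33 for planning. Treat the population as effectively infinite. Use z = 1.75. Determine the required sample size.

With p = 0.33, p(1−p) = 0.2211.
n = z²·p(1−p)/E² = 1.75² × 0.2211 / 0.053² = 3.0625 × 0.2211 / 0.002809 ≈ 241.05.
Rounding up gives n = 242.

242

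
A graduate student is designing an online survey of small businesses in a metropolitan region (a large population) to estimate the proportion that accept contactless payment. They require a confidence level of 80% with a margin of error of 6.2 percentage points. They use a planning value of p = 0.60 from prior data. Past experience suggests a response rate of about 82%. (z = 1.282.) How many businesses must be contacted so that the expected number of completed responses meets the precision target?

126

Completed interviews needed: n₀ = 1.282² × 0.2400 / 0.062² ≈ 102.61 → 103.
At an 82% response rate, contacts needed = 103 / 0.82 ≈ 125.61 → 126.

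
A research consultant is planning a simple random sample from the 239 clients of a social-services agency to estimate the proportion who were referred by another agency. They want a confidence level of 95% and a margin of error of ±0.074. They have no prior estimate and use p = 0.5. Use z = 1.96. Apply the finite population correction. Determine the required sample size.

102

Unadjusted: n₀ = 1.96² × 0.50 × 0.50 / 0.074² ≈ 175.38, so n₀ = 176.
Finite population correction with N = 239: n = n₀ / (1 + (n₀−1)/N) = 176 / (1 + 175/239) = 176 / 1.7322 ≈ 101.60.
Rounding up, n = 102.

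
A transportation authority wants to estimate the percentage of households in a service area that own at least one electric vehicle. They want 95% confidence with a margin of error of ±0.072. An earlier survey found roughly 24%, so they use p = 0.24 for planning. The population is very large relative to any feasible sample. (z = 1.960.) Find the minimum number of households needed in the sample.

With p = 0.24, p(1−p) = 0.1824.
n = z²·p(1−p)/E² = 1.960² × 0.1824 / 0.072² = 3.8416 × 0.1824 / 0.005184 ≈ 135.17.
Rounding up gives n = 136.

136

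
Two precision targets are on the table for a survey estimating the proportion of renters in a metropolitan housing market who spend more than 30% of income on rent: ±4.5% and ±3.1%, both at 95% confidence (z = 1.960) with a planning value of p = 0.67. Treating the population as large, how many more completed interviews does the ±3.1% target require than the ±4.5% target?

At ±4.5%: n = 1.960² × 0.2211 / 0.045² ≈ 419.45 → 420.
At ±3.1%: n = 1.960² × 0.2211 / 0.031² ≈ 883.85 → 884.
Additional respondents: 884 − 420 = 464.

464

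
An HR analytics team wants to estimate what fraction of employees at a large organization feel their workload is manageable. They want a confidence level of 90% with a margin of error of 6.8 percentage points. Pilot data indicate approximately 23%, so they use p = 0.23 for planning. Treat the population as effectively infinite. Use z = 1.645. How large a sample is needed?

104

With p = 0.23, p(1−p) = 0.1771.
n = z²·p(1−p)/E² = 1.645² × 0.1771 / 0.068² = 2.7060 × 0.1771 / 0.004624 ≈ 103.64.
Rounding up gives n = 104.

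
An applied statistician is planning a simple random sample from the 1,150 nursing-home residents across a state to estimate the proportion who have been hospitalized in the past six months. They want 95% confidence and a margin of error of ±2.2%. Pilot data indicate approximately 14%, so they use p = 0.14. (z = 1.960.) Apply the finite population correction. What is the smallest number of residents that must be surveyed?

Unadjusted: n₀ = 1.960² × 0.14 × 0.86 / 0.022² ≈ 955.64, so n₀ = 956.
Finite population correction with N = 1,150: n = n₀ / (1 + (n₀−1)/N) = 956 / (1 + 955/1150) = 956 / 1.8304 ≈ 522.28.
Rounding up, n = 523.

523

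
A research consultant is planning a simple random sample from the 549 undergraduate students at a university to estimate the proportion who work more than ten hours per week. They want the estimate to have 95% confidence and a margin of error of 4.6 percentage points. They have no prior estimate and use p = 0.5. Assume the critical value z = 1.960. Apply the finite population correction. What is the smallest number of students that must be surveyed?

249

Unadjusted: n₀ = 1.960² × 0.50 × 0.50 / 0.046² ≈ 453.88, so n₀ = 454.
Finite population correction with N = 549: n = n₀ / (1 + (n₀−1)/N) = 454 / (1 + 453/549) = 454 / 1.8251 ≈ 248.75.
Rounding up, n = 249.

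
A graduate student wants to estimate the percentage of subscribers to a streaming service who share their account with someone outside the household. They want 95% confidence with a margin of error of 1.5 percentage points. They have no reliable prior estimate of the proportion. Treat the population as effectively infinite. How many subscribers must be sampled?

For 95% confidence, z = 1.960.
With no prior estimate, use p = 0.5, giving p(1−p) = 0.25.
n = z²·p(1−p)/E² = 1.960² × 0.2500 / 0.015² = 3.8416 × 0.2500 / 0.000225 ≈ 4268.44.
Rounding up gives n = 4269.

4269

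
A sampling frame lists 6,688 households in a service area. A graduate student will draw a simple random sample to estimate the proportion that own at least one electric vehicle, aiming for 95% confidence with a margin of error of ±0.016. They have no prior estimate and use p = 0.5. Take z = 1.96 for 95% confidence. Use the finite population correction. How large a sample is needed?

2404

Unadjusted: n₀ = 1.96² × 0.50 × 0.50 / 0.016² ≈ 3751.56, so n₀ = 3752.
Finite population correction with N = 6,688: n = n₀ / (1 + (n₀−1)/N) = 3752 / (1 + 3751/6688) = 3752 / 1.5609 ≈ 2403.81.
Rounding up, n = 2404.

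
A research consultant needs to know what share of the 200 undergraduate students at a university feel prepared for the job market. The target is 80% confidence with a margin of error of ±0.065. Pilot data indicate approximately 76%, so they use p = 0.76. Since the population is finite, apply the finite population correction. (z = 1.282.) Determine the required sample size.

53

Unadjusted: n₀ = 1.282² × 0.76 × 0.24 / 0.065² ≈ 70.95, so n₀ = 71.
Finite population correction with N = 200: n = n₀ / (1 + (n₀−1)/N) = 71 / (1 + 70/200) = 71 / 1.3500 ≈ 52.59.
Rounding up, n = 53.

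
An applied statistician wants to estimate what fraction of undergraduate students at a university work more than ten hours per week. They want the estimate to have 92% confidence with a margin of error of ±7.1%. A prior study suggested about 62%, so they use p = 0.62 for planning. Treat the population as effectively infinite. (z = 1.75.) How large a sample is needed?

144

With p = 0.62, p(1−p) = 0.2356.
n = z²·p(1−p)/E² = 1.75² × 0.2356 / 0.071² = 3.0625 × 0.2356 / 0.005041 ≈ 143.13.
Rounding up gives n = 144.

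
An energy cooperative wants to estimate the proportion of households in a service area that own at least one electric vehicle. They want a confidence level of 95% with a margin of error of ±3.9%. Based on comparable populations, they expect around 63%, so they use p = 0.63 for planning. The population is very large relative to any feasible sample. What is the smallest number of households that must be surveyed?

589

For 95% confidence, z = 1.96.
With p = 0.63, p(1−p) = 0.2331.
n = z²·p(1−p)/E² = 1.96² × 0.2331 / 0.039² = 3.8416 × 0.2331 / 0.001521 ≈ 588.74.
Rounding up gives n = 589.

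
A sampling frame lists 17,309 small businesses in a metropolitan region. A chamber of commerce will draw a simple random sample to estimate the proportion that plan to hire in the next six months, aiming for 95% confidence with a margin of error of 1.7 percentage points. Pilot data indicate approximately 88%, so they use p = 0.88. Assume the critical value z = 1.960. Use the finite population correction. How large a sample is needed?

Unadjusted: n₀ = 1.960² × 0.88 × 0.12 / 0.017² ≈ 1403.71, so n₀ = 1404.
Finite population correction with N = 17,309: n = n₀ / (1 + (n₀−1)/N) = 1404 / (1 + 1403/17309) = 1404 / 1.0811 ≈ 1298.73.
Rounding up, n = 1299.

1299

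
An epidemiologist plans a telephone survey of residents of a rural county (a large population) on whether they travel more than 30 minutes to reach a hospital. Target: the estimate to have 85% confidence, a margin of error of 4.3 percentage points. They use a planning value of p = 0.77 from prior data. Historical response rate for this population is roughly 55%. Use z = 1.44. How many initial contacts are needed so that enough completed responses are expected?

362

Completed interviews needed: n₀ = 1.44² × 0.1771 / 0.043² ≈ 198.61 → 199.
At a 55% response rate, contacts needed = 199 / 0.55 ≈ 361.82 → 362.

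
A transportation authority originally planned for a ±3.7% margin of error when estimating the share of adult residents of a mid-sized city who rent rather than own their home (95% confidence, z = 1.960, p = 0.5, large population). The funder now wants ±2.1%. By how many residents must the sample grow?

At ±3.7%: n = 1.960² × 0.2500 / 0.037² ≈ 701.53 → 702.
At ±2.1%: n = 1.960² × 0.2500 / 0.021² ≈ 2177.78 → 2178.
Additional respondents: 2178 − 702 = 1476.

1476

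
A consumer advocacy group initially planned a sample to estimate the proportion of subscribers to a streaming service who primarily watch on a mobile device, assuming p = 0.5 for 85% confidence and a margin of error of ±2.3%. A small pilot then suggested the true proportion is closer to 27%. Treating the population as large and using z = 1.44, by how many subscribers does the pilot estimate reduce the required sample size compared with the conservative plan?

207

Conservative (p = 0.5): n = 1.44² × 0.25 / 0.023² ≈ 979.96 → 980.
Using p = 0.27: p(1−p) = 0.1971, so n = 1.44² × 0.1971 / 0.023² ≈ 772.60 → 773.
Reduction: 980 − 773 = 207.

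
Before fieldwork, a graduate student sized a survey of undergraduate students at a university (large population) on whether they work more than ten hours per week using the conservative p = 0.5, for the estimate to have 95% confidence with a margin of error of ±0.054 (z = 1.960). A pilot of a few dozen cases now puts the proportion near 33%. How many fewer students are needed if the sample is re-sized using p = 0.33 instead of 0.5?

38

Conservative (p = 0.5): n = 1.960² × 0.25 / 0.054² ≈ 329.36 → 330.
Using p = 0.33: p(1−p) = 0.2211, so n = 1.960² × 0.2211 / 0.054² ≈ 291.28 → 292.
Reduction: 330 − 292 = 38.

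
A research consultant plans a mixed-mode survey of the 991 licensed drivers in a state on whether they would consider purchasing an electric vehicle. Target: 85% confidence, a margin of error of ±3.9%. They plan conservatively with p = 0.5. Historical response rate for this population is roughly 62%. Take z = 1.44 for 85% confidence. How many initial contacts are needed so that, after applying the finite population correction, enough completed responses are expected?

Completed interviews needed (unadjusted): n₀ = 1.44² × 0.2500 / 0.039² ≈ 340.83 → 341.
FPC for N = 991: n = 341 / (1 + 340/991) = 341 / 1.3431 ≈ 253.89 → 254.
At a 62% response rate, contacts needed = 254 / 0.62 ≈ 409.68 → 410.

410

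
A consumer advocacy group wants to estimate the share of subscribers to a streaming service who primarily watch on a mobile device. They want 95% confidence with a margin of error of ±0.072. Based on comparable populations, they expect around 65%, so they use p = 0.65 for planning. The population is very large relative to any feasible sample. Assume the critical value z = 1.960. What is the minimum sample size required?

169

With p = 0.65, p(1−p) = 0.2275.
n = z²·p(1−p)/E² = 1.960² × 0.2275 / 0.072² = 3.8416 × 0.2275 / 0.005184 ≈ 168.59.
Rounding up gives n = 169.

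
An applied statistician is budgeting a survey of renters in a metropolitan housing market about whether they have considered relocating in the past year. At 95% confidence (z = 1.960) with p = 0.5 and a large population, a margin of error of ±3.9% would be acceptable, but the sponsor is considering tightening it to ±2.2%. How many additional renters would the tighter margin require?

At ±3.9%: n = 1.960² × 0.2500 / 0.039² ≈ 631.43 → 632.
At ±2.2%: n = 1.960² × 0.2500 / 0.022² ≈ 1984.30 → 1985.
Additional respondents: 1985 − 632 = 1353.

1353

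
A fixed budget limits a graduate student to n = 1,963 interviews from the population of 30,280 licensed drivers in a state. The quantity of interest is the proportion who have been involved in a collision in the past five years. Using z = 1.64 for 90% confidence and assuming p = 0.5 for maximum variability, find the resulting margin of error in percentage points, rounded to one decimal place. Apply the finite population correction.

Finite-population factor: (N−n)/(N−1) = (30280−1963)/(30280−1) = 0.9352.
SE(p̂) = √[p(1−p)/n · (N−n)/(N−1)] = √[0.2500/1963 × 0.9352] = 0.01091.
E = z × SE = 1.64 × 0.01091 = 0.01790 ≈ 1.8 percentage points.

1.8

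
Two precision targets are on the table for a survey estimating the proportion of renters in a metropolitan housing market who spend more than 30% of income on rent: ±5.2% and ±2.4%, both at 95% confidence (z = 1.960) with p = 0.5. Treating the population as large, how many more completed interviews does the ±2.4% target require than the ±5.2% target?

At ±5.2%: n = 1.960² × 0.2500 / 0.052² ≈ 355.18 → 356.
At ±2.4%: n = 1.960² × 0.2500 / 0.024² ≈ 1667.36 → 1668.
Additional respondents: 1668 − 356 = 1312.

1312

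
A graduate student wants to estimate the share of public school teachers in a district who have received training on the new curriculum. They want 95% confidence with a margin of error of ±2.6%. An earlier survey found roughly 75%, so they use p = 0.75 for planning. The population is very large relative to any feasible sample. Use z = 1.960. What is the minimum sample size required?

With p = 0.75, p(1−p) = 0.1875.
n = z²·p(1−p)/E² = 1.960² × 0.1875 / 0.026² = 3.8416 × 0.1875 / 0.000676 ≈ 1065.53.
Rounding up gives n = 1066.

1066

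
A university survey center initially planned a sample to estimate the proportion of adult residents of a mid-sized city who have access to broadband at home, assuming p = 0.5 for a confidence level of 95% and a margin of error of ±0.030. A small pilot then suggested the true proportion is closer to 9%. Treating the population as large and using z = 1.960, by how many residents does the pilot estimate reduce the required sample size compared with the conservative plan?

718

Conservative (p = 0.5): n = 1.960² × 0.25 / 0.030² ≈ 1067.11 → 1068.
Using p = 0.09: p(1−p) = 0.0819, so n = 1.960² × 0.0819 / 0.030² ≈ 349.59 → 350.
Reduction: 1068 − 350 = 718.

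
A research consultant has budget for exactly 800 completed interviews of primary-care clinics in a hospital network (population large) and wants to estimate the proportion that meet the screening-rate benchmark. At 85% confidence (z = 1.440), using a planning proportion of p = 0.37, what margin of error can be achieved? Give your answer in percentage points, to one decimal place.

2.5

SE(p̂) = √[p(1−p)/n] = √[0.2331/800] = 0.01707.
E = z × SE = 1.440 × 0.01707 = 0.02458, or 2.5 percentage points.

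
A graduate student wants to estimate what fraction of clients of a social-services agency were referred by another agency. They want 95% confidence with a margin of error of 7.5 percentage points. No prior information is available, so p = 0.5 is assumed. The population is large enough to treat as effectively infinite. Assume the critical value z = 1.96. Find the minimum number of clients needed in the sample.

171

With p = 0.5, p(1−p) = 0.25.
n = z²·p(1−p)/E² = 1.96² × 0.2500 / 0.075² = 3.8416 × 0.2500 / 0.005625 ≈ 170.74.
Rounding up gives n = 171.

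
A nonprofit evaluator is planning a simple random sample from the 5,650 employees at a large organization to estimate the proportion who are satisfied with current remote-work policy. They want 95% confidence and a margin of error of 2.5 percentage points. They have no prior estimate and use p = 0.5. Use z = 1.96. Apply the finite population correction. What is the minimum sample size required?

Unadjusted: n₀ = 1.96² × 0.50 × 0.50 / 0.025² ≈ 1536.64, so n₀ = 1537.
Finite population correction with N = 5,650: n = n₀ / (1 + (n₀−1)/N) = 1537 / (1 + 1536/5650) = 1537 / 1.2719 ≈ 1208.47.
Rounding up, n = 1209.

1209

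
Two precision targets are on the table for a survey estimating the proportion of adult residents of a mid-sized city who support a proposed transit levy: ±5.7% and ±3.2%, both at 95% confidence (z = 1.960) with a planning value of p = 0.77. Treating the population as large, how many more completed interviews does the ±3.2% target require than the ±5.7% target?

At ±5.7%: n = 1.960² × 0.1771 / 0.057² ≈ 209.40 → 210.
At ±3.2%: n = 1.960² × 0.1771 / 0.032² ≈ 664.40 → 665.
Additional respondents: 665 − 210 = 455.

455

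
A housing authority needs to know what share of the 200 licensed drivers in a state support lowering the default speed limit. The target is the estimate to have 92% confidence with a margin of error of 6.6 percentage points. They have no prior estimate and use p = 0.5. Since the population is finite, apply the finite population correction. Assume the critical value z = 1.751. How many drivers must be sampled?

Unadjusted: n₀ = 1.751² × 0.50 × 0.50 / 0.066² ≈ 175.96, so n₀ = 176.
Finite population correction with N = 200: n = n₀ / (1 + (n₀−1)/N) = 176 / (1 + 175/200) = 176 / 1.8750 ≈ 93.87.
Rounding up, n = 94.

94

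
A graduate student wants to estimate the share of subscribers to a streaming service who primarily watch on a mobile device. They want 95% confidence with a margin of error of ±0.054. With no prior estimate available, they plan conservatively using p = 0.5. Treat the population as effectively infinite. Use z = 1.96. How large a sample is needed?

With p = 0.5, p(1−p) = 0.25.
n = z²·p(1−p)/E² = 1.96² × 0.2500 / 0.054² = 3.8416 × 0.2500 / 0.002916 ≈ 329.36.
Rounding up gives n = 330.

330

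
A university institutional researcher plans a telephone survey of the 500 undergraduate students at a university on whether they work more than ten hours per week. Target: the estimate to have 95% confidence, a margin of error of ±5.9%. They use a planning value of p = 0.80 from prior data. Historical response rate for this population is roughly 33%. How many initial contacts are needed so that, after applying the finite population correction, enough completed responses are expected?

397

For 95% confidence, z = 1.96.
Completed interviews needed (unadjusted): n₀ = 1.96² × 0.1600 / 0.059² ≈ 176.57 → 177.
FPC for N = 500: n = 177 / (1 + 176/500) = 177 / 1.3520 ≈ 130.92 → 131.
At a 33% response rate, contacts needed = 131 / 0.33 ≈ 396.97 → 397.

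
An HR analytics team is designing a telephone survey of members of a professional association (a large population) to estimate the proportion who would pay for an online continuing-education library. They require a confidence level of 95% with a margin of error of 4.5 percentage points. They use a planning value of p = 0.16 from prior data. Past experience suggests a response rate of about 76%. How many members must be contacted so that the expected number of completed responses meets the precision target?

For 95% confidence, z = 1.960.
Completed interviews needed: n₀ = 1.960² × 0.1344 / 0.045² ≈ 254.97 → 255.
At a 76% response rate, contacts needed = 255 / 0.76 ≈ 335.53 → 336.

336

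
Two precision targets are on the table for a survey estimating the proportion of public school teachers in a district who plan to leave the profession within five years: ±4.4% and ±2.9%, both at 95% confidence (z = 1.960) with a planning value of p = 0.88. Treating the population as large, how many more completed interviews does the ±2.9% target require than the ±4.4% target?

At ±4.4%: n = 1.960² × 0.1056 / 0.044² ≈ 209.54 → 210.
At ±2.9%: n = 1.960² × 0.1056 / 0.029² ≈ 482.37 → 483.
Additional respondents: 483 − 210 = 273.

273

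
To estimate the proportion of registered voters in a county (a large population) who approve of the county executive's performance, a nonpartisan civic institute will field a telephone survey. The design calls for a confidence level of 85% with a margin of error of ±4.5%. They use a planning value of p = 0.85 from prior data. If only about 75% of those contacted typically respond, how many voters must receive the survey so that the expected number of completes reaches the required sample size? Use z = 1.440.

175

Completed interviews needed: n₀ = 1.440² × 0.1275 / 0.045² ≈ 130.56 → 131.
At a 75% response rate, contacts needed = 131 / 0.75 ≈ 174.67 → 175.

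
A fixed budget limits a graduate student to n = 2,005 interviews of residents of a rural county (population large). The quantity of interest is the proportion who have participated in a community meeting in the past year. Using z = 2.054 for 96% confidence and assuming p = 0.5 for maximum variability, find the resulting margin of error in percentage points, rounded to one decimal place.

SE(p̂) = √[p(1−p)/n] = √[0.2500/2005] = 0.01117.
E = z × SE = 2.054 × 0.01117 = 0.02294, or 2.3 percentage points.

2.3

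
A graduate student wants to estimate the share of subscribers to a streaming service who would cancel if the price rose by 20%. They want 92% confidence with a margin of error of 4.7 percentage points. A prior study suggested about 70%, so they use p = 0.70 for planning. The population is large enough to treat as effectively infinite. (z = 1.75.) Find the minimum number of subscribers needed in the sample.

With p = 0.70, p(1−p) = 0.2100.
n = z²·p(1−p)/E² = 1.75² × 0.2100 / 0.047² = 3.0625 × 0.2100 / 0.002209 ≈ 291.14.
Rounding up gives n = 292.

292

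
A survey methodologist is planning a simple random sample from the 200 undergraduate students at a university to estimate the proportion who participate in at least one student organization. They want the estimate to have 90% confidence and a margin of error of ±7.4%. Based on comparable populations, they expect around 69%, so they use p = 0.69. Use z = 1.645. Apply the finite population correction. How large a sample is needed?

70

Unadjusted: n₀ = 1.645² × 0.69 × 0.31 / 0.074² ≈ 105.70, so n₀ = 106.
Finite population correction with N = 200: n = n₀ / (1 + (n₀−1)/N) = 106 / (1 + 105/200) = 106 / 1.5250 ≈ 69.51.
Rounding up, n = 70.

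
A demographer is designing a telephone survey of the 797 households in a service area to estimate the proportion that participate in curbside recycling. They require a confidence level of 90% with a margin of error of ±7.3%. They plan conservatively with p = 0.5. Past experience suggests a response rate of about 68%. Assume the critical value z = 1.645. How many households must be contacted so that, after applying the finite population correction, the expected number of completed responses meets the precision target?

Completed interviews needed (unadjusted): n₀ = 1.645² × 0.2500 / 0.073² ≈ 126.95 → 127.
FPC for N = 797: n = 127 / (1 + 126/797) = 127 / 1.1581 ≈ 109.66 → 110.
At a 68% response rate, contacts needed = 110 / 0.68 ≈ 161.76 → 162.

162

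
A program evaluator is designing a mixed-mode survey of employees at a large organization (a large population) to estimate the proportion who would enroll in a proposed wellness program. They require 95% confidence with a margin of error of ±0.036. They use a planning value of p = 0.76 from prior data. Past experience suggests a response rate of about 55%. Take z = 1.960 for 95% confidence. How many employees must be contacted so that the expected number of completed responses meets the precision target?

984

Completed interviews needed: n₀ = 1.960² × 0.1824 / 0.036² ≈ 540.67 → 541.
At a 55% response rate, contacts needed = 541 / 0.55 ≈ 983.64 → 984.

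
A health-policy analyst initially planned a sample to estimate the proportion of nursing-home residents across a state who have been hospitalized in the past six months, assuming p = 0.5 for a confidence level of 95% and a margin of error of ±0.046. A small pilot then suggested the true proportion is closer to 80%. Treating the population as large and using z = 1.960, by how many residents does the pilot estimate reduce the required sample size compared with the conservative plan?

163

Conservative (p = 0.5): n = 1.960² × 0.25 / 0.046² ≈ 453.88 → 454.
Using p = 0.80: p(1−p) = 0.1600, so n = 1.960² × 0.1600 / 0.046² ≈ 290.48 → 291.
Reduction: 454 − 291 = 163.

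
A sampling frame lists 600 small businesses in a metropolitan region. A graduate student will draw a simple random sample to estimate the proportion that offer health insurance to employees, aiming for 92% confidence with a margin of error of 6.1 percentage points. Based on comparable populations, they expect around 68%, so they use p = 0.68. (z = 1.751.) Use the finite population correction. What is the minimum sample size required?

139

Unadjusted: n₀ = 1.751² × 0.68 × 0.32 / 0.061² ≈ 179.30, so n₀ = 180.
Finite population correction with N = 600: n = n₀ / (1 + (n₀−1)/N) = 180 / (1 + 179/600) = 180 / 1.2983 ≈ 138.64.
Rounding up, n = 139.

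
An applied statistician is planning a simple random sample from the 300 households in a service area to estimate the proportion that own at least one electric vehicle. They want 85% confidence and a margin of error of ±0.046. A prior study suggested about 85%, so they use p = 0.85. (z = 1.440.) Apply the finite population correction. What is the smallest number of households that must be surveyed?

89

Unadjusted: n₀ = 1.440² × 0.85 × 0.15 / 0.046² ≈ 124.95, so n₀ = 125.
Finite population correction with N = 300: n = n₀ / (1 + (n₀−1)/N) = 125 / (1 + 124/300) = 125 / 1.4133 ≈ 88.44.
Rounding up, n = 89.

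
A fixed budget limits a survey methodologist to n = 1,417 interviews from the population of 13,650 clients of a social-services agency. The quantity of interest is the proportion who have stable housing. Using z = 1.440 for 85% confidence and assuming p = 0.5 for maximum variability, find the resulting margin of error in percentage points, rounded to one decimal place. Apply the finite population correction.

1.8

Finite-population factor: (N−n)/(N−1) = (13650−1417)/(13650−1) = 0.8963.
SE(p̂) = √[p(1−p)/n · (N−n)/(N−1)] = √[0.2500/1417 × 0.8963] = 0.01257.
E = z × SE = 1.440 × 0.01257 = 0.01811 ≈ 1.8 percentage points.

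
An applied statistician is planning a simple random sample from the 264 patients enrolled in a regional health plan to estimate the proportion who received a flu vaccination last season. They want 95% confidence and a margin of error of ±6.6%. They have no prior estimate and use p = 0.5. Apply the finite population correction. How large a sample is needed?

For 95% confidence, z = 1.960.
Unadjusted: n₀ = 1.960² × 0.50 × 0.50 / 0.066² ≈ 220.48, so n₀ = 221.
Finite population correction with N = 264: n = n₀ / (1 + (n₀−1)/N) = 221 / (1 + 220/264) = 221 / 1.8333 ≈ 120.55.
Rounding up, n = 121.

121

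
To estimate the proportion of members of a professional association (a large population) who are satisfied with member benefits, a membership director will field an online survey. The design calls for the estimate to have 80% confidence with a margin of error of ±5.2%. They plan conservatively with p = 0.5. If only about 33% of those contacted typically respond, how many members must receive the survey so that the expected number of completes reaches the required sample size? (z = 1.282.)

Completed interviews needed: n₀ = 1.282² × 0.2500 / 0.052² ≈ 151.95 → 152.
At a 33% response rate, contacts needed = 152 / 0.33 ≈ 460.61 → 461.

461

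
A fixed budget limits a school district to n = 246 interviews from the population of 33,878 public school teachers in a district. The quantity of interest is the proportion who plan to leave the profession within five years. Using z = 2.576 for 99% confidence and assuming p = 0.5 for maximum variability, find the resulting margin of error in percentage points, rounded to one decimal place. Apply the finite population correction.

Finite-population factor: (N−n)/(N−1) = (33878−246)/(33878−1) = 0.9928.
SE(p̂) = √[p(1−p)/n · (N−n)/(N−1)] = √[0.2500/246 × 0.9928] = 0.03176.
E = z × SE = 2.576 × 0.03176 = 0.08182 ≈ 8.2 percentage points.

8.2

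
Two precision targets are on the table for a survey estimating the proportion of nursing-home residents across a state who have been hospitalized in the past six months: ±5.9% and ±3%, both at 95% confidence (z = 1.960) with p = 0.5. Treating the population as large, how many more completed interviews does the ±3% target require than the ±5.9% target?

At ±5.9%: n = 1.960² × 0.2500 / 0.059² ≈ 275.90 → 276.
At ±3%: n = 1.960² × 0.2500 / 0.030² ≈ 1067.11 → 1068.
Additional respondents: 1068 − 276 = 792.

792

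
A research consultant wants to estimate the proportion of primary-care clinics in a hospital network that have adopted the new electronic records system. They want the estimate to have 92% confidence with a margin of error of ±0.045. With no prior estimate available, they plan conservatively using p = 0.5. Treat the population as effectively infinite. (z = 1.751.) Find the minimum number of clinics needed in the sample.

With p = 0.5, p(1−p) = 0.25.
n = z²·p(1−p)/E² = 1.751² × 0.2500 / 0.045² = 3.0660 × 0.2500 / 0.002025 ≈ 378.52.
Rounding up gives n = 379.

379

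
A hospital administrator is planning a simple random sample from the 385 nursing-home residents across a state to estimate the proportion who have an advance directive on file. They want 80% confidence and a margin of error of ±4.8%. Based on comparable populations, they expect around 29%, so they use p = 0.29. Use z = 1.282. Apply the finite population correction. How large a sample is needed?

Unadjusted: n₀ = 1.282² × 0.29 × 0.71 / 0.048² ≈ 146.88, so n₀ = 147.
Finite population correction with N = 385: n = n₀ / (1 + (n₀−1)/N) = 147 / (1 + 146/385) = 147 / 1.3792 ≈ 106.58.
Rounding up, n = 107.

107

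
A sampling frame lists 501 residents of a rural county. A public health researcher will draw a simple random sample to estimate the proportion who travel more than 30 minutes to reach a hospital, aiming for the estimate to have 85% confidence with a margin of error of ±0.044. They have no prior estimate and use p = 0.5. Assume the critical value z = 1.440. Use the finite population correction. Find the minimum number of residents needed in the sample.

Unadjusted: n₀ = 1.440² × 0.50 × 0.50 / 0.044² ≈ 267.77, so n₀ = 268.
Finite population correction with N = 501: n = n₀ / (1 + (n₀−1)/N) = 268 / (1 + 267/501) = 268 / 1.5329 ≈ 174.83.
Rounding up, n = 175.

175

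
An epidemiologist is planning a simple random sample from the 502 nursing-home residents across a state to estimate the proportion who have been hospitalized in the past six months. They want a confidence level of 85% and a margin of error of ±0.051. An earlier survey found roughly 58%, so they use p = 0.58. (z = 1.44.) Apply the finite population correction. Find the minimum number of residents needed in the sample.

Unadjusted: n₀ = 1.44² × 0.58 × 0.42 / 0.051² ≈ 194.21, so n₀ = 195.
Finite population correction with N = 502: n = n₀ / (1 + (n₀−1)/N) = 195 / (1 + 194/502) = 195 / 1.3865 ≈ 140.65.
Rounding up, n = 141.

141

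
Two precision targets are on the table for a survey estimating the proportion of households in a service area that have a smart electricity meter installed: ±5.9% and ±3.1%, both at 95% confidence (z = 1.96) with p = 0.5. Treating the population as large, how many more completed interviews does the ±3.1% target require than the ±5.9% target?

724

At ±5.9%: n = 1.96² × 0.2500 / 0.059² ≈ 275.90 → 276.
At ±3.1%: n = 1.96² × 0.2500 / 0.031² ≈ 999.38 → 1000.
Additional respondents: 1000 − 276 = 724.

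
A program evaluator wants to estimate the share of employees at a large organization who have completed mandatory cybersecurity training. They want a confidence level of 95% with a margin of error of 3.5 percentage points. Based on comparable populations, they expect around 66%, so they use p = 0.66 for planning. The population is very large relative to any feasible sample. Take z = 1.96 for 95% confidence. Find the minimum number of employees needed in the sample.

With p = 0.66, p(1−p) = 0.2244.
n = z²·p(1−p)/E² = 1.96² × 0.2244 / 0.035² = 3.8416 × 0.2244 / 0.001225 ≈ 703.72.
Rounding up gives n = 704.

704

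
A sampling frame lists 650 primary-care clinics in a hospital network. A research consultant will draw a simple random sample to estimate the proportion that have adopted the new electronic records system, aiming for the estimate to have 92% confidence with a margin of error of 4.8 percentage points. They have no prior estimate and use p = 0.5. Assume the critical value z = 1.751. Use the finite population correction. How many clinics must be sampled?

221

Unadjusted: n₀ = 1.751² × 0.50 × 0.50 / 0.048² ≈ 332.68, so n₀ = 333.
Finite population correction with N = 650: n = n₀ / (1 + (n₀−1)/N) = 333 / (1 + 332/650) = 333 / 1.5108 ≈ 220.42.
Rounding up, n = 221.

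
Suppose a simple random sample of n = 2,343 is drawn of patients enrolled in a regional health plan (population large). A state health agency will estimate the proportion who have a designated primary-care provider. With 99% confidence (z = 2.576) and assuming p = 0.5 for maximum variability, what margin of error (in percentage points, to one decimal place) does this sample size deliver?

SE(p̂) = √[p(1−p)/n] = √[0.2500/2343] = 0.01033.
E = z × SE = 2.576 × 0.01033 = 0.02661, or 2.7 percentage points.

2.7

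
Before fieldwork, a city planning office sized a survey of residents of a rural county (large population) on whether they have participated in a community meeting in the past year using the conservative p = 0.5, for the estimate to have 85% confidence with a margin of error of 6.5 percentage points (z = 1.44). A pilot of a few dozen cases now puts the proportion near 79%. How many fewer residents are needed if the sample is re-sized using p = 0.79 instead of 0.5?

41

Conservative (p = 0.5): n = 1.44² × 0.25 / 0.065² ≈ 122.70 → 123.
Using p = 0.79: p(1−p) = 0.1659, so n = 1.44² × 0.1659 / 0.065² ≈ 81.42 → 82.
Reduction: 123 − 82 = 41.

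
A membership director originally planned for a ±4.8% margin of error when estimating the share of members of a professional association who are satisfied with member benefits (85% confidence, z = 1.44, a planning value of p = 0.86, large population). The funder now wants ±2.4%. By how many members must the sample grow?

325

At ±4.8%: n = 1.44² × 0.1204 / 0.048² ≈ 108.36 → 109.
At ±2.4%: n = 1.44² × 0.1204 / 0.024² ≈ 433.44 → 434.
Additional respondents: 434 − 109 = 325.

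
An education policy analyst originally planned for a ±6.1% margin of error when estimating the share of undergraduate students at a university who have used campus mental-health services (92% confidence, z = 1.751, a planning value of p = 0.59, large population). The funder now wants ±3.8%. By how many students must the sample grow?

314

At ±6.1%: n = 1.751² × 0.2419 / 0.061² ≈ 199.32 → 200.
At ±3.8%: n = 1.751² × 0.2419 / 0.038² ≈ 513.62 → 514.
Additional respondents: 514 − 200 = 314.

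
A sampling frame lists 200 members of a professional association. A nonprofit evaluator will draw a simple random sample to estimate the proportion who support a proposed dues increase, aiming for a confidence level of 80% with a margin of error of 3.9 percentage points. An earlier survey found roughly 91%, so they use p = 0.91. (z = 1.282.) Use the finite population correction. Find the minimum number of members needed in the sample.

62

Unadjusted: n₀ = 1.282² × 0.91 × 0.09 / 0.039² ≈ 88.50, so n₀ = 89.
Finite population correction with N = 200: n = n₀ / (1 + (n₀−1)/N) = 89 / (1 + 88/200) = 89 / 1.4400 ≈ 61.81.
Rounding up, n = 62.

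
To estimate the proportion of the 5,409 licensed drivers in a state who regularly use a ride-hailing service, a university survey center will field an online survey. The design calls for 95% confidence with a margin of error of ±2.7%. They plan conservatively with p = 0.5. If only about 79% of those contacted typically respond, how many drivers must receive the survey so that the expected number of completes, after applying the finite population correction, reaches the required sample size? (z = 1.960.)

1342

Completed interviews needed (unadjusted): n₀ = 1.960² × 0.2500 / 0.027² ≈ 1317.42 → 1318.
FPC for N = 5,409: n = 1318 / (1 + 1317/5409) = 1318 / 1.2435 ≈ 1059.93 → 1060.
At a 79% response rate, contacts needed = 1060 / 0.79 ≈ 1341.77 → 1342.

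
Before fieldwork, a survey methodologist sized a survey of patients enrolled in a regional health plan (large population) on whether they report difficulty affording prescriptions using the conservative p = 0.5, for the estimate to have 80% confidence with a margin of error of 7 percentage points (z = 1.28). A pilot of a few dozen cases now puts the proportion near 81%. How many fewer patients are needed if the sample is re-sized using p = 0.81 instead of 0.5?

32

Conservative (p = 0.5): n = 1.28² × 0.25 / 0.070² ≈ 83.59 → 84.
Using p = 0.81: p(1−p) = 0.1539, so n = 1.28² × 0.1539 / 0.070² ≈ 51.46 → 52.
Reduction: 84 − 52 = 32.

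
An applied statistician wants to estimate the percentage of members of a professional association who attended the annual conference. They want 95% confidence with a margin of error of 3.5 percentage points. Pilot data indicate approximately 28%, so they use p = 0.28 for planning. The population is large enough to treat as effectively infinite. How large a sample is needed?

633

For 95% confidence, z = 1.96.
With p = 0.28, p(1−p) = 0.2016.
n = z²·p(1−p)/E² = 1.96² × 0.2016 / 0.035² = 3.8416 × 0.2016 / 0.001225 ≈ 632.22.
Rounding up gives n = 633.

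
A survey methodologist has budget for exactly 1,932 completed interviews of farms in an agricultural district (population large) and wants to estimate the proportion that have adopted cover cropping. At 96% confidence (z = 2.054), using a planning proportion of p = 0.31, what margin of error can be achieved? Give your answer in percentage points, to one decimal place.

SE(p̂) = √[p(1−p)/n] = √[0.2139/1932] = 0.01052.
E = z × SE = 2.054 × 0.01052 = 0.02161, or 2.2 percentage points.

2.2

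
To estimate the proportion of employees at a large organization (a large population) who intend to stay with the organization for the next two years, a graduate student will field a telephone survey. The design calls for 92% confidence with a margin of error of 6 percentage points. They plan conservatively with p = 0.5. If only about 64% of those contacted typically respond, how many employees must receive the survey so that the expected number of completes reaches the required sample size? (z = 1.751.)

Completed interviews needed: n₀ = 1.751² × 0.2500 / 0.060² ≈ 212.92 → 213.
At a 64% response rate, contacts needed = 213 / 0.64 ≈ 332.81 → 333.

333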